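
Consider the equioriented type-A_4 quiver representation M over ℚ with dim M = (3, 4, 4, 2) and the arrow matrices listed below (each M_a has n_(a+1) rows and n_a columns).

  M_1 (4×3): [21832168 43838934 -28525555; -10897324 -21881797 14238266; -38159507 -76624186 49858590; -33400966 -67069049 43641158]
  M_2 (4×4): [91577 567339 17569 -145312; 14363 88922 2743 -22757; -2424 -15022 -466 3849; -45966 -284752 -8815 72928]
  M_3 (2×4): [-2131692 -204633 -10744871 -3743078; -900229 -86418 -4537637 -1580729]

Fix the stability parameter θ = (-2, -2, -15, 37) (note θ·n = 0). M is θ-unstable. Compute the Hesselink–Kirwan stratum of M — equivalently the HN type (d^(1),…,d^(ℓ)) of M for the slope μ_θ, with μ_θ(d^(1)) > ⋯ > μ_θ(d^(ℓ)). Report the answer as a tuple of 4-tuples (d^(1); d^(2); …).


Via rank(M_{q-1}∘⋯∘M_p): M ≅ I[1,3], I[1,4]^2, I[2,3].
μ_θ-semistable layers: μ^(1)=37; μ^(2)=-19/3; μ^(3)=-17/2

((0, 0, 0, 2); (3, 3, 3, 0); (0, 1, 1, 0))


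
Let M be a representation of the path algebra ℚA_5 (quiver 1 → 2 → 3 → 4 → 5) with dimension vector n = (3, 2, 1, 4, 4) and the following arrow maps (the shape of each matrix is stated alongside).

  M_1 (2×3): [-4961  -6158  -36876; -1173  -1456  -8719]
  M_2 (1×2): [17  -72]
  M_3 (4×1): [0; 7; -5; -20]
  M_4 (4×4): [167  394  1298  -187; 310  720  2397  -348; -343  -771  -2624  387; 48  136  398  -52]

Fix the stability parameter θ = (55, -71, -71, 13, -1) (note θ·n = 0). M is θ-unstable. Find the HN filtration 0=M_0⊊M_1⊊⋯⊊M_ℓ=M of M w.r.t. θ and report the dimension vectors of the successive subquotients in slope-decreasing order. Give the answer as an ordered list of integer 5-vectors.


Barcode: M ≅ I[1,1], I[1,2], I[1,5], I[4,4], I[4,5]^2, I[5,5]. HN layers by μ_θ (6 steps, strictly decreasing):
  μ^(1)=55; μ^(2)=13; μ^(3)=6; μ^(4)=-1; μ^(5)=-8; μ^(6)=-29

((1, 0, 0, 0, 0); (0, 0, 0, 1, 0); (0, 0, 0, 3, 3); (0, 0, 0, 0, 1); (1, 1, 0, 0, 0); (1, 1, 1, 0, 0))


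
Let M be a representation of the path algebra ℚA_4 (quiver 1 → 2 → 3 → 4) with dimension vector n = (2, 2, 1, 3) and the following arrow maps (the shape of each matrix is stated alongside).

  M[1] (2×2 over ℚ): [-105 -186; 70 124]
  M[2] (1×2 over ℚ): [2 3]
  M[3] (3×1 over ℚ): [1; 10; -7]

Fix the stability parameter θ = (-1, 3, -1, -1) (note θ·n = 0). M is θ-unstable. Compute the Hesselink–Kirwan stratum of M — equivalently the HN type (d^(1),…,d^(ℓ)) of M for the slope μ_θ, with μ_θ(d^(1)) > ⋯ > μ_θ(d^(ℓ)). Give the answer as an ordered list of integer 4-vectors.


Interval decomposition of M: I[1,1], I[1,2], I[2,4], I[4,4]^2.
HN type (ℓ=3): μ^(1)=3; μ^(2)=1/3; μ^(3)=-1

((0, 1, 0, 0); (0, 1, 1, 1); (2, 0, 0, 2))


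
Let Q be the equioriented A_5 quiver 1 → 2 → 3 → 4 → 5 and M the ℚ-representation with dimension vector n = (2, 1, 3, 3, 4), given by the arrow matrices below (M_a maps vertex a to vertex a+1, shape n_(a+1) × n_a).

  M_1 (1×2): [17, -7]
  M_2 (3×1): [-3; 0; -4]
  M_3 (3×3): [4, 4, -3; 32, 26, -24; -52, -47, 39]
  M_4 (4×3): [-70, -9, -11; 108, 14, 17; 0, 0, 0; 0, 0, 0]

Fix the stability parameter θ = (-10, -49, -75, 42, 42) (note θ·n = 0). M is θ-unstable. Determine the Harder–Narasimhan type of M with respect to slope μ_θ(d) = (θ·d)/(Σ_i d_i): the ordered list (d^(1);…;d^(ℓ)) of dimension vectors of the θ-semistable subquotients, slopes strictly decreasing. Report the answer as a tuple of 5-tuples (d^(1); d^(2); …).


Via rank(M_{q-1}∘⋯∘M_p): M ≅ I[1,1], I[1,3], I[3,4], I[3,5], I[4,5], I[5,5]^2.
μ_θ-semistable layers: μ^(1)=42; μ^(2)=-10; μ^(3)=-134/3; μ^(4)=-75

((0, 0, 0, 3, 4); (1, 0, 0, 0, 0); (1, 1, 1, 0, 0); (0, 0, 2, 0, 0))


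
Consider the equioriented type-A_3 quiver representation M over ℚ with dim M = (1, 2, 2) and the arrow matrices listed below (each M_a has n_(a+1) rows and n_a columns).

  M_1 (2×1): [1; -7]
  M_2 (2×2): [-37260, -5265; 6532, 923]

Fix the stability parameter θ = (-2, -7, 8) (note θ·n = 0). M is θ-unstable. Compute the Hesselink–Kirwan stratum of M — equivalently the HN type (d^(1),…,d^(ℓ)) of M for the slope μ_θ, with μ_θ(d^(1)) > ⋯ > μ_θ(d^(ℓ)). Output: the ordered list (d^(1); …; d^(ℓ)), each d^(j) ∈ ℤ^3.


Barcode: M ≅ I[1,3], I[2,2], I[3,3]. HN layers by μ_θ (3 steps, strictly decreasing):
  μ^(1)=8; μ^(2)=-9/2; μ^(3)=-7

((0, 0, 2); (1, 1, 0); (0, 1, 0))


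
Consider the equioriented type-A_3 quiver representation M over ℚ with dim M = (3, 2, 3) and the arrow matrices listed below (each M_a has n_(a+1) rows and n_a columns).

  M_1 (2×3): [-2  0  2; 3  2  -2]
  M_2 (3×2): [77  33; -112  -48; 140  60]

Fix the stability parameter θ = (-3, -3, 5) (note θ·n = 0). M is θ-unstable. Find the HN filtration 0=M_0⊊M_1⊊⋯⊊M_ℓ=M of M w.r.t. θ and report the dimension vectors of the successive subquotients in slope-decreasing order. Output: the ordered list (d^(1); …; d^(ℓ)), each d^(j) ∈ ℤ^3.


Via rank(M_{q-1}∘⋯∘M_p): M ≅ I[1,1], I[1,2], I[1,3], I[3,3]^2.
μ_θ-semistable layers: μ^(1)=5; μ^(2)=-3

((0, 0, 3); (3, 2, 0))


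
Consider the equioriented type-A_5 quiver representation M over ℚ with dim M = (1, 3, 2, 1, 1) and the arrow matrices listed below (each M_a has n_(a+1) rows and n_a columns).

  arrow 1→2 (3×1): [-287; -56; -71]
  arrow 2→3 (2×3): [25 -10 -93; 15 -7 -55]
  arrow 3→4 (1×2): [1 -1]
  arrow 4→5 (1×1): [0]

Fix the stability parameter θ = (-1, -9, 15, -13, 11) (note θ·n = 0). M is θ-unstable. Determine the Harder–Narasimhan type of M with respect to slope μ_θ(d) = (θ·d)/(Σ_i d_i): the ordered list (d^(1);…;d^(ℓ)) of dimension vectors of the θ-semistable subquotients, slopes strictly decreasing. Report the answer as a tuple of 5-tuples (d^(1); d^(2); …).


Barcode: M ≅ I[1,4], I[2,2], I[2,3], I[5,5]. HN layers by μ_θ (5 steps, strictly decreasing):
  μ^(1)=15; μ^(2)=11; μ^(3)=1; μ^(4)=-5; μ^(5)=-9

((0, 0, 1, 0, 0); (0, 0, 0, 0, 1); (0, 0, 1, 1, 0); (1, 1, 0, 0, 0); (0, 2, 0, 0, 0))


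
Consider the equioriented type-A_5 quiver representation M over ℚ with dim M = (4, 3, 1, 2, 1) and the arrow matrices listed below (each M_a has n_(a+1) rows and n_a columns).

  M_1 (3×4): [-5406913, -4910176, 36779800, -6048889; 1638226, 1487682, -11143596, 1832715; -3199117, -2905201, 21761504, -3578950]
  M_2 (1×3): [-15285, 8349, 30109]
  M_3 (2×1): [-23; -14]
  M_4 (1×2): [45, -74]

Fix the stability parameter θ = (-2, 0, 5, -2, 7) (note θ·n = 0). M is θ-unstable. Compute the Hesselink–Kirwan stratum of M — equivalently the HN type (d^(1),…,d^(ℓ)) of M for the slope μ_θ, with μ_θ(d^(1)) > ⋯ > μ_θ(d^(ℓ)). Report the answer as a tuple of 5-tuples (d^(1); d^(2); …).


Via rank(M_{q-1}∘⋯∘M_p): M ≅ I[1,1], I[1,2]^2, I[1,5], I[4,4].
μ_θ-semistable layers: μ^(1)=7; μ^(2)=3/2; μ^(3)=0; μ^(4)=-2

((0, 0, 0, 0, 1); (0, 0, 1, 1, 0); (0, 3, 0, 0, 0); (4, 0, 0, 1, 0))


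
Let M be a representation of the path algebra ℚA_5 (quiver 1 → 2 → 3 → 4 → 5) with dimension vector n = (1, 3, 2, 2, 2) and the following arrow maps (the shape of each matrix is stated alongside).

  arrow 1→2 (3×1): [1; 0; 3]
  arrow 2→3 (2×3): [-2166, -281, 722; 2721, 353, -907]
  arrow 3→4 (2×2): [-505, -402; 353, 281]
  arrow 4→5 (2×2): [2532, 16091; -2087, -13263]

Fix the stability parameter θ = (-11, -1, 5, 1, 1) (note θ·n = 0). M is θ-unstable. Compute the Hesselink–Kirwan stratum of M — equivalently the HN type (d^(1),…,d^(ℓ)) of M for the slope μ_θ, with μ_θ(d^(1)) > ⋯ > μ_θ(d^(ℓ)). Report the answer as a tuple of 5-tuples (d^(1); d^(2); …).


Barcode: M ≅ I[1,2], I[2,5]^2. HN layers by μ_θ (3 steps, strictly decreasing):
  μ^(1)=7/3; μ^(2)=-1; μ^(3)=-11

((0, 0, 2, 2, 2); (0, 3, 0, 0, 0); (1, 0, 0, 0, 0))


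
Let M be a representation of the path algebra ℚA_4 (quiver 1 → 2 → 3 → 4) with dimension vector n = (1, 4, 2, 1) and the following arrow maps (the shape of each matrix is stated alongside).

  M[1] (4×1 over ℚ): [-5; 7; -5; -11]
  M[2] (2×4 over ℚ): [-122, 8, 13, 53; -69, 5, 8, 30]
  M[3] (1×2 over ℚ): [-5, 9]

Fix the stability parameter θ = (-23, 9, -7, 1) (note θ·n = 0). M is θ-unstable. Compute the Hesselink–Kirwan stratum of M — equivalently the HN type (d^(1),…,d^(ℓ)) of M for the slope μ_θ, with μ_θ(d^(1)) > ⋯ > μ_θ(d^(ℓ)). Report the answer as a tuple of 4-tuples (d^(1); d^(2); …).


Via rank(M_{q-1}∘⋯∘M_p): M ≅ I[1,3], I[2,2]^2, I[2,4].
μ_θ-semistable layers: μ^(1)=9; μ^(2)=1; μ^(3)=-23

((0, 2, 0, 0); (0, 2, 2, 1); (1, 0, 0, 0))


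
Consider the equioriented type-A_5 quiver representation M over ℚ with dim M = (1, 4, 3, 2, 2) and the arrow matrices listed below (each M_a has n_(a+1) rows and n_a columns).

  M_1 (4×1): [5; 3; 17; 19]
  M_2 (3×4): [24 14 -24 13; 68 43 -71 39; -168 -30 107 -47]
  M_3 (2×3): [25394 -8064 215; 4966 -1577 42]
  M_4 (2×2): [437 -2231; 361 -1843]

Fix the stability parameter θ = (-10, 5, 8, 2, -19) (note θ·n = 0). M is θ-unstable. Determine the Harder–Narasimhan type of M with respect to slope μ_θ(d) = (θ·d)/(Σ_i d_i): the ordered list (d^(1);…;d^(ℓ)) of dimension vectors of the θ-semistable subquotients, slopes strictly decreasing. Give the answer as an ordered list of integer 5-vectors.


Barcode: M ≅ I[1,5], I[2,2], I[2,3], I[2,4], I[5,5]. HN layers by μ_θ (5 steps, strictly decreasing):
  μ^(1)=8; μ^(2)=5; μ^(3)=-1; μ^(4)=-10; μ^(5)=-19

((0, 0, 1, 0, 0); (0, 3, 1, 1, 0); (0, 1, 1, 1, 1); (1, 0, 0, 0, 0); (0, 0, 0, 0, 1))


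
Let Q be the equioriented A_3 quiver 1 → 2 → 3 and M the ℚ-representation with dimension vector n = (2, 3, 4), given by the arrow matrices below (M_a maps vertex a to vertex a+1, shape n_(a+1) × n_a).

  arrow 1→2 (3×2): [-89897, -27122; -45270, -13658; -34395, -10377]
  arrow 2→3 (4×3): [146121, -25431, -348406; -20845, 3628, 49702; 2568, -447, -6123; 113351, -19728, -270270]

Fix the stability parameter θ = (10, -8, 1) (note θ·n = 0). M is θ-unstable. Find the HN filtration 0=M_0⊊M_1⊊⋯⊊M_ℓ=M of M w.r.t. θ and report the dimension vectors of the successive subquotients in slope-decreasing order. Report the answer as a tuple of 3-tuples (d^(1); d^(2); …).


Barcode: M ≅ I[1,3]^2, I[2,3], I[3,3]. HN layers by μ_θ (2 steps, strictly decreasing):
  μ^(1)=1; μ^(2)=-8

((2, 2, 4); (0, 1, 0))


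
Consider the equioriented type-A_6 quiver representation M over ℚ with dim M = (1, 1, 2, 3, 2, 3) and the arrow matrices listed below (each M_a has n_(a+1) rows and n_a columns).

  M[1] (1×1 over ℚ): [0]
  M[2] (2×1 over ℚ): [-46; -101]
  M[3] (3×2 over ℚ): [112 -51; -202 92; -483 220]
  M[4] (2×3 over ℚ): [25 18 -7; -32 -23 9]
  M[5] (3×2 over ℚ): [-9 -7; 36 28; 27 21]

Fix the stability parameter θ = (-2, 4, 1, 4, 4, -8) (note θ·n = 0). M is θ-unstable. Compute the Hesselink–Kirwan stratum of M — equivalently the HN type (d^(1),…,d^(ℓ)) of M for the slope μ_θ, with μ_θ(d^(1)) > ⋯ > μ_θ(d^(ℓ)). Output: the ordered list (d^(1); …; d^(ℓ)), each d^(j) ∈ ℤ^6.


Barcode: M ≅ I[1,1], I[2,6], I[3,5], I[4,4], I[6,6]^2. HN layers by μ_θ (4 steps, strictly decreasing):
  μ^(1)=4; μ^(2)=1; μ^(3)=-2; μ^(4)=-8

((0, 0, 0, 2, 1, 0); (0, 1, 2, 1, 1, 1); (1, 0, 0, 0, 0, 0); (0, 0, 0, 0, 0, 2))


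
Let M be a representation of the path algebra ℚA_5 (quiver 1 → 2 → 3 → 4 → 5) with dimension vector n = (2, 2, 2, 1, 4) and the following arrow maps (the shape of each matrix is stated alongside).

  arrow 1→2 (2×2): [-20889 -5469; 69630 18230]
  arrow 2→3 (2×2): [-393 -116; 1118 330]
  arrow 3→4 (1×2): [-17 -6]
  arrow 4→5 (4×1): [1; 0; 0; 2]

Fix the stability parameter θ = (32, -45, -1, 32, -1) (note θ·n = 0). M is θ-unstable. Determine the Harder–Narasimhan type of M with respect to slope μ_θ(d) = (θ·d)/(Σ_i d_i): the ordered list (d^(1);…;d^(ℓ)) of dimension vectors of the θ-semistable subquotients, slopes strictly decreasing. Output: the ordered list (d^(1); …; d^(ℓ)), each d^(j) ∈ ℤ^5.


Interval decomposition of M: I[1,1], I[1,5], I[2,3], I[5,5]^3.
HN type (ℓ=5): μ^(1)=32; μ^(2)=31/2; μ^(3)=-1; μ^(4)=-13/2; μ^(5)=-45

((1, 0, 0, 0, 0); (0, 0, 0, 1, 1); (0, 0, 2, 0, 3); (1, 1, 0, 0, 0); (0, 1, 0, 0, 0))


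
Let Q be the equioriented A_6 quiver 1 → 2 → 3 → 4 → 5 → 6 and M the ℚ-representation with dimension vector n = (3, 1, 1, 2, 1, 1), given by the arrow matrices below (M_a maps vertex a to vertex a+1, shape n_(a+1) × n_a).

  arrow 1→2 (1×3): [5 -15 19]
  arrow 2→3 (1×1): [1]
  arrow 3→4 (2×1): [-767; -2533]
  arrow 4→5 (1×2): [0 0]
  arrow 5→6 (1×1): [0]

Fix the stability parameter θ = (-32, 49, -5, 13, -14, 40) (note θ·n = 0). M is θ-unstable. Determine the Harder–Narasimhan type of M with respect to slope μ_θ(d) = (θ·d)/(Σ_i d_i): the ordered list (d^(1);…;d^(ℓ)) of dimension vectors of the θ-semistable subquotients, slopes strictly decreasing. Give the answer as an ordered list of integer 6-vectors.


Barcode: M ≅ I[1,1]^2, I[1,4], I[4,4], I[5,5], I[6,6]. HN layers by μ_θ (5 steps, strictly decreasing):
  μ^(1)=40; μ^(2)=19; μ^(3)=13; μ^(4)=-14; μ^(5)=-32

((0, 0, 0, 0, 0, 1); (0, 1, 1, 1, 0, 0); (0, 0, 0, 1, 0, 0); (0, 0, 0, 0, 1, 0); (3, 0, 0, 0, 0, 0))


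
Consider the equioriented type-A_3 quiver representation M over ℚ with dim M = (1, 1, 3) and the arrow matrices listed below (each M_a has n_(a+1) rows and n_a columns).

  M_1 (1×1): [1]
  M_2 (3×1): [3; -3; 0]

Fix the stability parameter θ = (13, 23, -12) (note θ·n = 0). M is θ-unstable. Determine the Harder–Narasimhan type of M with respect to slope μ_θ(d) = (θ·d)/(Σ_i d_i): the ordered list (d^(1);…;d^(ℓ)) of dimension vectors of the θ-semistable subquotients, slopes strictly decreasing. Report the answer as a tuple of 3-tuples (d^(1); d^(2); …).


Via rank(M_{q-1}∘⋯∘M_p): M ≅ I[1,3], I[3,3]^2.
μ_θ-semistable layers: μ^(1)=8; μ^(2)=-12

((1, 1, 1); (0, 0, 2))


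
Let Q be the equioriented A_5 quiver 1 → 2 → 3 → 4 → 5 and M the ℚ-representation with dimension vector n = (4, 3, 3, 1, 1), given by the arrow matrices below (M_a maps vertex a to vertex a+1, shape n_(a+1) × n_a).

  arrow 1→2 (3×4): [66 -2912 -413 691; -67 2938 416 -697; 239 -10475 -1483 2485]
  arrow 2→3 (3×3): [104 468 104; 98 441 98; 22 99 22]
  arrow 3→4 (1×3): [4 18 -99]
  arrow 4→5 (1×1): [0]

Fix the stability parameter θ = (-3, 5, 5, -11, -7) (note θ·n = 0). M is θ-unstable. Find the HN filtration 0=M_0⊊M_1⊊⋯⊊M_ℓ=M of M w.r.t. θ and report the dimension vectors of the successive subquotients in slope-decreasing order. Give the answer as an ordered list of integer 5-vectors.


Barcode: M ≅ I[1,1], I[1,2]^2, I[1,4], I[3,3]^2, I[5,5]. HN layers by μ_θ (4 steps, strictly decreasing):
  μ^(1)=5; μ^(2)=-1/3; μ^(3)=-3; μ^(4)=-7

((0, 2, 2, 0, 0); (0, 1, 1, 1, 0); (4, 0, 0, 0, 0); (0, 0, 0, 0, 1))


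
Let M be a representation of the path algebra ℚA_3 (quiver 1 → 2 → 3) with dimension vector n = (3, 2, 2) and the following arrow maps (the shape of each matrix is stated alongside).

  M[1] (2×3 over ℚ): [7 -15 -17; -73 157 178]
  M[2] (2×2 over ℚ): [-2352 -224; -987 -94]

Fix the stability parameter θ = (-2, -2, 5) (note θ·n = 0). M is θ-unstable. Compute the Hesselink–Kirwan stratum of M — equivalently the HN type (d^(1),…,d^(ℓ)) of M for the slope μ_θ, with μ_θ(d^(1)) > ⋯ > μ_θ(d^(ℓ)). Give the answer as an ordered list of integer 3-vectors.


Interval decomposition of M: I[1,1], I[1,2], I[1,3], I[3,3].
HN type (ℓ=2): μ^(1)=5; μ^(2)=-2

((0, 0, 2); (3, 2, 0))


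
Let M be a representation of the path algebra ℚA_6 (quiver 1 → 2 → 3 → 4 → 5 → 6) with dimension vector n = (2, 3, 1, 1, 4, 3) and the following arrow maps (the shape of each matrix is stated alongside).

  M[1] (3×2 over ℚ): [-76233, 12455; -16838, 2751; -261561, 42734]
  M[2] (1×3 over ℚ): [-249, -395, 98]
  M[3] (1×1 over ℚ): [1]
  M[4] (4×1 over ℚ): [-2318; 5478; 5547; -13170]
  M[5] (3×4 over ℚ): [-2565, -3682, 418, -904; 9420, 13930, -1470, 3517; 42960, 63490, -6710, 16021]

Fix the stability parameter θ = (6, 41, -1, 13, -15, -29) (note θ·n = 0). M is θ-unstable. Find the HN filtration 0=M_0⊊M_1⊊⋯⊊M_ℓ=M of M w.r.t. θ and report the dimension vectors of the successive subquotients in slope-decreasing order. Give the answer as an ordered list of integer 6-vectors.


Barcode: M ≅ I[1,2], I[1,5], I[2,2], I[5,5], I[5,6]^2, I[6,6]. HN layers by μ_θ (6 steps, strictly decreasing):
  μ^(1)=41; μ^(2)=19/2; μ^(3)=6; μ^(4)=-15; μ^(5)=-22; μ^(6)=-29

((0, 2, 0, 0, 0, 0); (0, 1, 1, 1, 1, 0); (2, 0, 0, 0, 0, 0); (0, 0, 0, 0, 1, 0); (0, 0, 0, 0, 2, 2); (0, 0, 0, 0, 0, 1))


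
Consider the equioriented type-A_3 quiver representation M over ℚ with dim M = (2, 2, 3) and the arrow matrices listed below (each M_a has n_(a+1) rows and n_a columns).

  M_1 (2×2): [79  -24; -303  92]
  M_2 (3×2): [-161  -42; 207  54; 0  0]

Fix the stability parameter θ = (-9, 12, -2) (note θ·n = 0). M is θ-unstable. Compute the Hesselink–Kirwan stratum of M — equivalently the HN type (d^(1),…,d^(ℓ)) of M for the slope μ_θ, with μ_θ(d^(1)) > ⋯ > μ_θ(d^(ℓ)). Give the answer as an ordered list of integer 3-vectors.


Via rank(M_{q-1}∘⋯∘M_p): M ≅ I[1,2], I[1,3], I[3,3]^2.
μ_θ-semistable layers: μ^(1)=12; μ^(2)=5; μ^(3)=-2; μ^(4)=-9

((0, 1, 0); (0, 1, 1); (0, 0, 2); (2, 0, 0))


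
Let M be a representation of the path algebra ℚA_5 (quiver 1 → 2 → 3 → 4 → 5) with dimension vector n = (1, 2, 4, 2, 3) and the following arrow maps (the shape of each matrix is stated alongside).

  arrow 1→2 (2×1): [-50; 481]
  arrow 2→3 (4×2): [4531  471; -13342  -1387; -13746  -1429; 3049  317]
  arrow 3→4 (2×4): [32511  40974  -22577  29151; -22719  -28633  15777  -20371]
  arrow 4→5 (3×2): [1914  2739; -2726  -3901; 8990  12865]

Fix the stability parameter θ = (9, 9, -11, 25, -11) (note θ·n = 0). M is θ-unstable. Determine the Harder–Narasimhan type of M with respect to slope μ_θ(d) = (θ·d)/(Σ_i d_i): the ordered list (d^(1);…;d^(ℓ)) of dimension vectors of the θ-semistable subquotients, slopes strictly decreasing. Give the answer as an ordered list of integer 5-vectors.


Interval decomposition of M: I[1,4], I[2,3], I[3,3], I[3,5], I[5,5]^2.
HN type (ℓ=5): μ^(1)=25; μ^(2)=7; μ^(3)=7/3; μ^(4)=-1; μ^(5)=-11

((0, 0, 0, 1, 0); (0, 0, 0, 1, 1); (1, 1, 1, 0, 0); (0, 1, 1, 0, 0); (0, 0, 2, 0, 2))


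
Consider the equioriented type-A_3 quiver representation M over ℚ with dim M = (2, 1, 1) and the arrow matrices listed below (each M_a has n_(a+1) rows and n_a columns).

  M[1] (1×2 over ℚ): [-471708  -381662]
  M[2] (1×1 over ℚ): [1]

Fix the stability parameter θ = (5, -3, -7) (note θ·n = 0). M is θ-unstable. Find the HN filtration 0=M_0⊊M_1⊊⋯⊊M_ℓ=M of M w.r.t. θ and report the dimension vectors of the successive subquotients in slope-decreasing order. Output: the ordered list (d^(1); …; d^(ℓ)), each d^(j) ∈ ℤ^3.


Barcode: M ≅ I[1,1], I[1,3]. HN layers by μ_θ (2 steps, strictly decreasing):
  μ^(1)=5; μ^(2)=-5/3

((1, 0, 0); (1, 1, 1))


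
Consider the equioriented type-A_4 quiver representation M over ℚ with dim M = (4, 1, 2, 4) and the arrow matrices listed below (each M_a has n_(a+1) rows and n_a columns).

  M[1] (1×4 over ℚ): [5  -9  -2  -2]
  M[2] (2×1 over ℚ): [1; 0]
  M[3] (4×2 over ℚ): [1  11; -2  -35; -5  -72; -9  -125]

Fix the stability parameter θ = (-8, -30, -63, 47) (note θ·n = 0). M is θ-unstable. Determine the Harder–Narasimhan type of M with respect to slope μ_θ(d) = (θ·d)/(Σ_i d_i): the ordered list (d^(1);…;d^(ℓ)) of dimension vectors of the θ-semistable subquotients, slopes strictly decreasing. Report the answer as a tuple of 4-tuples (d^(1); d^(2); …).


Via rank(M_{q-1}∘⋯∘M_p): M ≅ I[1,1]^3, I[1,4], I[3,4], I[4,4]^2.
μ_θ-semistable layers: μ^(1)=47; μ^(2)=-8; μ^(3)=-101/3; μ^(4)=-63

((0, 0, 0, 4); (3, 0, 0, 0); (1, 1, 1, 0); (0, 0, 1, 0))


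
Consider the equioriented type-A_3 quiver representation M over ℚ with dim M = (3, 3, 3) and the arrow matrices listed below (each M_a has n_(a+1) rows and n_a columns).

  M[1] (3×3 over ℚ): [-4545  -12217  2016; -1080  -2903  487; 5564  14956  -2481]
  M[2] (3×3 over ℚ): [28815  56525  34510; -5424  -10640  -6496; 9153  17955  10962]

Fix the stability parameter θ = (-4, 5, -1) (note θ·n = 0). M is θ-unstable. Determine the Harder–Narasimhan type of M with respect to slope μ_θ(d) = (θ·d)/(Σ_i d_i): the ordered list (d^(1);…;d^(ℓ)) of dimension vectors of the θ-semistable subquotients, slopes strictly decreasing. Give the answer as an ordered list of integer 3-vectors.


Via rank(M_{q-1}∘⋯∘M_p): M ≅ I[1,2]^2, I[1,3], I[3,3]^2.
μ_θ-semistable layers: μ^(1)=5; μ^(2)=2; μ^(3)=-1; μ^(4)=-4

((0, 2, 0); (0, 1, 1); (0, 0, 2); (3, 0, 0))


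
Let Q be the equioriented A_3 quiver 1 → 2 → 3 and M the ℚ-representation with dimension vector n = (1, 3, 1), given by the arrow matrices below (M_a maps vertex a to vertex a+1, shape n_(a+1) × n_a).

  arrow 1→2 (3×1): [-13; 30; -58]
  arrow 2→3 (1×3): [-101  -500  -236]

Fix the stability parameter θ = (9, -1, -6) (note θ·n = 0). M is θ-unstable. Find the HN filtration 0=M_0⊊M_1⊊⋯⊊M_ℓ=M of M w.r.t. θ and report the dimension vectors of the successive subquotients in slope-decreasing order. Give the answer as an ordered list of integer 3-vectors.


Interval decomposition of M: I[1,3], I[2,2]^2.
HN type (ℓ=2): μ^(1)=2/3; μ^(2)=-1

((1, 1, 1); (0, 2, 0))


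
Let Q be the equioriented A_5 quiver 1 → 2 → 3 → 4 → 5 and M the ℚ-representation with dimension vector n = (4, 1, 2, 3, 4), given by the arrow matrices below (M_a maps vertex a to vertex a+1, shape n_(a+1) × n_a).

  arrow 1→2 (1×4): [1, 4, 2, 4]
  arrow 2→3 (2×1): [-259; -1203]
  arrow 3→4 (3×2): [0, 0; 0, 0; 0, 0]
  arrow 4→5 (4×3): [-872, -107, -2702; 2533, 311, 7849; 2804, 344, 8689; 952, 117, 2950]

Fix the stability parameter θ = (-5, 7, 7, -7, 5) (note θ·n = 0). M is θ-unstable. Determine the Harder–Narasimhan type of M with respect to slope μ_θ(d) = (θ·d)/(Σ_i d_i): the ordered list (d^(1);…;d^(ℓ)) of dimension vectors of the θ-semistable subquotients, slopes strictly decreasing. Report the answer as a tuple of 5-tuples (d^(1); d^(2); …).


Via rank(M_{q-1}∘⋯∘M_p): M ≅ I[1,1]^3, I[1,3], I[3,3], I[4,5]^3, I[5,5].
μ_θ-semistable layers: μ^(1)=7; μ^(2)=5; μ^(3)=-5; μ^(4)=-7

((0, 1, 2, 0, 0); (0, 0, 0, 0, 4); (4, 0, 0, 0, 0); (0, 0, 0, 3, 0))


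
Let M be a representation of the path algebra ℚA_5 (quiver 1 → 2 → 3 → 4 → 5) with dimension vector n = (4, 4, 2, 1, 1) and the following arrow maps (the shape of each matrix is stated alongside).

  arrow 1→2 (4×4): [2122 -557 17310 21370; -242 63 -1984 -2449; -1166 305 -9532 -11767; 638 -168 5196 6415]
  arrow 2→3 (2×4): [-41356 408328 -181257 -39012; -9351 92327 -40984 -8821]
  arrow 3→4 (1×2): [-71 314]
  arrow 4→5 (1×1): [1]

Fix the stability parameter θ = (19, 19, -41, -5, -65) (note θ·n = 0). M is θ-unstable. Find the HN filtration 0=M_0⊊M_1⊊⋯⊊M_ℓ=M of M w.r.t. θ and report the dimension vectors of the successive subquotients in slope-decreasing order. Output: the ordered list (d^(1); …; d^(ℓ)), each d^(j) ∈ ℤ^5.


Via rank(M_{q-1}∘⋯∘M_p): M ≅ I[1,2]^2, I[1,3], I[1,5].
μ_θ-semistable layers: μ^(1)=19; μ^(2)=-1; μ^(3)=-73/5

((2, 2, 0, 0, 0); (1, 1, 1, 0, 0); (1, 1, 1, 1, 1))


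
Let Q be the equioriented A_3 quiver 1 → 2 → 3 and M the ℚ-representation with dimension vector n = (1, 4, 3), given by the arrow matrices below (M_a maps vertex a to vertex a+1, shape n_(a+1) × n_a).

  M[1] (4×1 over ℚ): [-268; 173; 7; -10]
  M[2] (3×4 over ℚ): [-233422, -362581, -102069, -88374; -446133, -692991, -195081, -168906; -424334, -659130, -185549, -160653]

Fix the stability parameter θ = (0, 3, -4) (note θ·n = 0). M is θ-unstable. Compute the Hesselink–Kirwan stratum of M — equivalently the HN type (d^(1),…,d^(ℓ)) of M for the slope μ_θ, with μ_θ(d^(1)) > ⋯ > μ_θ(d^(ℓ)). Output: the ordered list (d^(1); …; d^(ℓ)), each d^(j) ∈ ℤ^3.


Via rank(M_{q-1}∘⋯∘M_p): M ≅ I[1,3], I[2,2], I[2,3]^2.
μ_θ-semistable layers: μ^(1)=3; μ^(2)=-1/3; μ^(3)=-1/2

((0, 1, 0); (1, 1, 1); (0, 2, 2))


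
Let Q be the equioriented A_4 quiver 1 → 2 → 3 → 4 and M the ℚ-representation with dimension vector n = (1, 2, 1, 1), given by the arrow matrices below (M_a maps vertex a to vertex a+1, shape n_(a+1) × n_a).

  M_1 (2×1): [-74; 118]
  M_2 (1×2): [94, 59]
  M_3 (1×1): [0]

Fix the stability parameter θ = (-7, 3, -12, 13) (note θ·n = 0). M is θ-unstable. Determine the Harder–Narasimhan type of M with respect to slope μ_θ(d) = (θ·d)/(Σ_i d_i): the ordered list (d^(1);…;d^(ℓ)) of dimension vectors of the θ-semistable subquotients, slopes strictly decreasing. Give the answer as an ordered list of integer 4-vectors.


Barcode: M ≅ I[1,3], I[2,2], I[4,4]. HN layers by μ_θ (4 steps, strictly decreasing):
  μ^(1)=13; μ^(2)=3; μ^(3)=-9/2; μ^(4)=-7

((0, 0, 0, 1); (0, 1, 0, 0); (0, 1, 1, 0); (1, 0, 0, 0))


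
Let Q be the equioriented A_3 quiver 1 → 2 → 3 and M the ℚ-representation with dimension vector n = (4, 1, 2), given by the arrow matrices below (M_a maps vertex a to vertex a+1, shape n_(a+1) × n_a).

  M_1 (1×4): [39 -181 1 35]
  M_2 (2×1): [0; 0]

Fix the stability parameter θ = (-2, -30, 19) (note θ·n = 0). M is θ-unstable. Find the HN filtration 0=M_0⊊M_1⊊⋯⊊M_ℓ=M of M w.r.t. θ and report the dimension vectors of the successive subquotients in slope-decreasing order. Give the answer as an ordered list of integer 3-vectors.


Interval decomposition of M: I[1,1]^3, I[1,2], I[3,3]^2.
HN type (ℓ=3): μ^(1)=19; μ^(2)=-2; μ^(3)=-16

((0, 0, 2); (3, 0, 0); (1, 1, 0))


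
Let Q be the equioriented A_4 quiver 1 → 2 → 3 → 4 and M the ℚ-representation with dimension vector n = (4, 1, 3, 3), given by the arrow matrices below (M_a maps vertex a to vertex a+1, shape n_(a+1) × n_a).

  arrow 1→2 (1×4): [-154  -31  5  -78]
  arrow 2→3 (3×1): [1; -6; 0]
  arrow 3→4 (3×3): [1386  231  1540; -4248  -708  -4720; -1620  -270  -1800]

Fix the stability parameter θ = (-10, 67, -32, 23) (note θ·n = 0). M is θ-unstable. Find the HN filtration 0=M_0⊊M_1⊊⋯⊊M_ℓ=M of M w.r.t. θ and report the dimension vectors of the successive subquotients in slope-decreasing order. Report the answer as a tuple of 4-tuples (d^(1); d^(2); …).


Barcode: M ≅ I[1,1]^3, I[1,3], I[3,3], I[3,4], I[4,4]^2. HN layers by μ_θ (4 steps, strictly decreasing):
  μ^(1)=23; μ^(2)=35/2; μ^(3)=-10; μ^(4)=-32

((0, 0, 0, 3); (0, 1, 1, 0); (4, 0, 0, 0); (0, 0, 2, 0))


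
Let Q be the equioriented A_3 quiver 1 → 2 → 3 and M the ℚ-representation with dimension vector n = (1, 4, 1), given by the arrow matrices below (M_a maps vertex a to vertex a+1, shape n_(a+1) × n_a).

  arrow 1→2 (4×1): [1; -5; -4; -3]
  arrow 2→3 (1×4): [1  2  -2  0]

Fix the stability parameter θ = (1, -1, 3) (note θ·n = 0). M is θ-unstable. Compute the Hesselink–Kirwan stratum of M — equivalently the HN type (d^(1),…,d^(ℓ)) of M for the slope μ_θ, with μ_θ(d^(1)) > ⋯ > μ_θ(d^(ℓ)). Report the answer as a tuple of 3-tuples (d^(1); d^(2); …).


Barcode: M ≅ I[1,3], I[2,2]^3. HN layers by μ_θ (3 steps, strictly decreasing):
  μ^(1)=3; μ^(2)=0; μ^(3)=-1

((0, 0, 1); (1, 1, 0); (0, 3, 0))


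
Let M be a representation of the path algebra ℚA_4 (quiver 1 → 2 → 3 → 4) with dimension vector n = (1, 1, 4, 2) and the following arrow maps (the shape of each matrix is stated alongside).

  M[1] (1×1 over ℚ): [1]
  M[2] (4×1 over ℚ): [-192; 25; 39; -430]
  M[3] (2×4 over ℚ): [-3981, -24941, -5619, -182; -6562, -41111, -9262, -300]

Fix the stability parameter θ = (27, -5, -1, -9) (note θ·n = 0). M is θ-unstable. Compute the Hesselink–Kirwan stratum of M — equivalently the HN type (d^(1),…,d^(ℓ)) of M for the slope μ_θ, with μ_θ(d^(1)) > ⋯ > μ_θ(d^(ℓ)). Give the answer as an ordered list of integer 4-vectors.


Barcode: M ≅ I[1,4], I[3,3]^2, I[3,4]. HN layers by μ_θ (3 steps, strictly decreasing):
  μ^(1)=3; μ^(2)=-1; μ^(3)=-5

((1, 1, 1, 1); (0, 0, 2, 0); (0, 0, 1, 1))


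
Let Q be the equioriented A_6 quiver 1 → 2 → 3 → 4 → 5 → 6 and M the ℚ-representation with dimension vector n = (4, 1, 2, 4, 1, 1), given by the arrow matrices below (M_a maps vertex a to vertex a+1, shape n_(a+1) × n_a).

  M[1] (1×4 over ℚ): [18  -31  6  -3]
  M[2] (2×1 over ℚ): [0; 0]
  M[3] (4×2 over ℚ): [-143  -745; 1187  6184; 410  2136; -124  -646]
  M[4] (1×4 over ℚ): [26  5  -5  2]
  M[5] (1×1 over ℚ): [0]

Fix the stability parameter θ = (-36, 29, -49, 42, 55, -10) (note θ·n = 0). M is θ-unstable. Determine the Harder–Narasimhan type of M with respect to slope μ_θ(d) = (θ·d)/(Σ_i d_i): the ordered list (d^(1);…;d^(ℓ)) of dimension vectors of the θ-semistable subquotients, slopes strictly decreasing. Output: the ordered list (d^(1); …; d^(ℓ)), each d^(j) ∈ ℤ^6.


Barcode: M ≅ I[1,1]^3, I[1,2], I[3,4], I[3,5], I[4,4]^2, I[6,6]. HN layers by μ_θ (6 steps, strictly decreasing):
  μ^(1)=55; μ^(2)=42; μ^(3)=29; μ^(4)=-10; μ^(5)=-36; μ^(6)=-49

((0, 0, 0, 0, 1, 0); (0, 0, 0, 4, 0, 0); (0, 1, 0, 0, 0, 0); (0, 0, 0, 0, 0, 1); (4, 0, 0, 0, 0, 0); (0, 0, 2, 0, 0, 0))


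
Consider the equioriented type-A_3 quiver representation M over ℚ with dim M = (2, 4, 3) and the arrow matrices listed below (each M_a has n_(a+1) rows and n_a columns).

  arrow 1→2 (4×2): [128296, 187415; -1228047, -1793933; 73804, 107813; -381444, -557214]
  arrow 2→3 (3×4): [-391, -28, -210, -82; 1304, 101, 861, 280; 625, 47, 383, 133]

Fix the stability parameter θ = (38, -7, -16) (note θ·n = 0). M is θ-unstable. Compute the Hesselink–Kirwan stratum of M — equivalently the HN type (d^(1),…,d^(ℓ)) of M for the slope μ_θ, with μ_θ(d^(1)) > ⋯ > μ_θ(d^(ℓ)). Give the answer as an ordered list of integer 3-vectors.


Via rank(M_{q-1}∘⋯∘M_p): M ≅ I[1,3]^2, I[2,2], I[2,3].
μ_θ-semistable layers: μ^(1)=5; μ^(2)=-7; μ^(3)=-23/2

((2, 2, 2); (0, 1, 0); (0, 1, 1))


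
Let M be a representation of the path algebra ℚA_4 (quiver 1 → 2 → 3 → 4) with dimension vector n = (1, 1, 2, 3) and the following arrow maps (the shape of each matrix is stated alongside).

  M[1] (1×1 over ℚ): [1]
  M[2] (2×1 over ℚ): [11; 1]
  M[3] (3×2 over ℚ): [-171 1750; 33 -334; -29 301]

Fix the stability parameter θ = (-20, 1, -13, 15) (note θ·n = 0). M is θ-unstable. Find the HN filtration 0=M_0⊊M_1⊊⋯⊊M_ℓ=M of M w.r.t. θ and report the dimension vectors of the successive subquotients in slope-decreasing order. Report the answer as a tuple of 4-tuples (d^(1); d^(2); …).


Barcode: M ≅ I[1,4], I[3,4], I[4,4]. HN layers by μ_θ (4 steps, strictly decreasing):
  μ^(1)=15; μ^(2)=-6; μ^(3)=-13; μ^(4)=-20

((0, 0, 0, 3); (0, 1, 1, 0); (0, 0, 1, 0); (1, 0, 0, 0))


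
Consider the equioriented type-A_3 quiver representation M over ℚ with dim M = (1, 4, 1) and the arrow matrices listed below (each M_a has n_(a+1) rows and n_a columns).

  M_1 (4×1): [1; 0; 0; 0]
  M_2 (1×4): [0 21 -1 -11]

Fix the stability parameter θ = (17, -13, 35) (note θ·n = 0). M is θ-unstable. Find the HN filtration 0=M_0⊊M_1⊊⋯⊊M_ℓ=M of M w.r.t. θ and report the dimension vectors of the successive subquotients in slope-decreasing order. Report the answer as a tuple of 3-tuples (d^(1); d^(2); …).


Interval decomposition of M: I[1,2], I[2,2]^2, I[2,3].
HN type (ℓ=3): μ^(1)=35; μ^(2)=2; μ^(3)=-13

((0, 0, 1); (1, 1, 0); (0, 3, 0))


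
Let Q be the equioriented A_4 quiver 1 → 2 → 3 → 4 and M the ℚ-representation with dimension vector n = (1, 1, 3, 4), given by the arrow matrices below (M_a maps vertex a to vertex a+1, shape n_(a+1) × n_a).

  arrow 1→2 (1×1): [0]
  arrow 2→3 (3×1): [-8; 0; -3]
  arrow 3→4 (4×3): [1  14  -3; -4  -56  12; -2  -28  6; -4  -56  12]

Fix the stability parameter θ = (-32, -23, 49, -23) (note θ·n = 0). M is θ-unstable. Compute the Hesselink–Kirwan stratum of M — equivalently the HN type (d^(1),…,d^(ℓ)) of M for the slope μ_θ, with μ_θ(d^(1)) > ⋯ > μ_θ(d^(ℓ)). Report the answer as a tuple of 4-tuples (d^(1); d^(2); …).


Via rank(M_{q-1}∘⋯∘M_p): M ≅ I[1,1], I[2,4], I[3,3]^2, I[4,4]^3.
μ_θ-semistable layers: μ^(1)=49; μ^(2)=13; μ^(3)=-23; μ^(4)=-32

((0, 0, 2, 0); (0, 0, 1, 1); (0, 1, 0, 3); (1, 0, 0, 0))


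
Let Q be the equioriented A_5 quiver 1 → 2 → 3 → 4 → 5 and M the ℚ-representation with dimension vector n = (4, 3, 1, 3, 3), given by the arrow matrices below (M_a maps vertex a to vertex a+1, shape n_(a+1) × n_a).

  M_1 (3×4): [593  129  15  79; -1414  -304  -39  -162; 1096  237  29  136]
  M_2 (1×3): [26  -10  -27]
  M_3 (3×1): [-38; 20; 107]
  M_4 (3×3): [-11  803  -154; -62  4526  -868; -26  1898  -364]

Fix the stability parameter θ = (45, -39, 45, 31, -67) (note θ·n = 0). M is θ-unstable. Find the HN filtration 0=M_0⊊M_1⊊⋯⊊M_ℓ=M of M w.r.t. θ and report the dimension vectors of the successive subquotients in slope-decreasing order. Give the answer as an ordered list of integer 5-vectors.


Barcode: M ≅ I[1,1], I[1,2]^2, I[1,4], I[4,4], I[4,5], I[5,5]^2. HN layers by μ_θ (6 steps, strictly decreasing):
  μ^(1)=45; μ^(2)=38; μ^(3)=31; μ^(4)=3; μ^(5)=-18; μ^(6)=-67

((1, 0, 0, 0, 0); (0, 0, 1, 1, 0); (0, 0, 0, 1, 0); (3, 3, 0, 0, 0); (0, 0, 0, 1, 1); (0, 0, 0, 0, 2))


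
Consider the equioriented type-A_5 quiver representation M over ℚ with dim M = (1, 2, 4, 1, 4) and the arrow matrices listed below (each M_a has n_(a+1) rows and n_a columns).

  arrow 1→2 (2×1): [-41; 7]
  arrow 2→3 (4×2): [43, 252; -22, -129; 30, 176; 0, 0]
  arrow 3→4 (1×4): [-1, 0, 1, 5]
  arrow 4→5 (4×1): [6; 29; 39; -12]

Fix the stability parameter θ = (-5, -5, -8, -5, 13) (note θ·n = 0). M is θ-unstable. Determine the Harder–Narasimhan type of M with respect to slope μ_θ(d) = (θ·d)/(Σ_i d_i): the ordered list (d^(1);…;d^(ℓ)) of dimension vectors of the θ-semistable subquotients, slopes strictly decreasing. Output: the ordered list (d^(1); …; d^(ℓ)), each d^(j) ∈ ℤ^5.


Barcode: M ≅ I[1,5], I[2,3], I[3,3]^2, I[5,5]^3. HN layers by μ_θ (5 steps, strictly decreasing):
  μ^(1)=13; μ^(2)=-5; μ^(3)=-6; μ^(4)=-13/2; μ^(5)=-8

((0, 0, 0, 0, 4); (0, 0, 0, 1, 0); (1, 1, 1, 0, 0); (0, 1, 1, 0, 0); (0, 0, 2, 0, 0))


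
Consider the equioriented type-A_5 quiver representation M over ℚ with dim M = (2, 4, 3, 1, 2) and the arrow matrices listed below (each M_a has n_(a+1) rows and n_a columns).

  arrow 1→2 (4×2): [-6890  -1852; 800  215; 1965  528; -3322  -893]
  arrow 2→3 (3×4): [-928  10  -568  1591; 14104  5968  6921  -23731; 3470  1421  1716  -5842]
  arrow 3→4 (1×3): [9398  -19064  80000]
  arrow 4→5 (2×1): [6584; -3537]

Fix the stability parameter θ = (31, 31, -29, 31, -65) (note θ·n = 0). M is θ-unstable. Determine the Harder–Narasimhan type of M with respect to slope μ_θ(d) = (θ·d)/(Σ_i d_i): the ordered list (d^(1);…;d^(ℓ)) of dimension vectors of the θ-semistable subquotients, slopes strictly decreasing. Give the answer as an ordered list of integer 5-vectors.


Via rank(M_{q-1}∘⋯∘M_p): M ≅ I[1,3], I[1,5], I[2,2], I[2,3], I[5,5].
μ_θ-semistable layers: μ^(1)=31; μ^(2)=11; μ^(3)=1; μ^(4)=-1/5; μ^(5)=-65

((0, 1, 0, 0, 0); (1, 1, 1, 0, 0); (0, 1, 1, 0, 0); (1, 1, 1, 1, 1); (0, 0, 0, 0, 1))


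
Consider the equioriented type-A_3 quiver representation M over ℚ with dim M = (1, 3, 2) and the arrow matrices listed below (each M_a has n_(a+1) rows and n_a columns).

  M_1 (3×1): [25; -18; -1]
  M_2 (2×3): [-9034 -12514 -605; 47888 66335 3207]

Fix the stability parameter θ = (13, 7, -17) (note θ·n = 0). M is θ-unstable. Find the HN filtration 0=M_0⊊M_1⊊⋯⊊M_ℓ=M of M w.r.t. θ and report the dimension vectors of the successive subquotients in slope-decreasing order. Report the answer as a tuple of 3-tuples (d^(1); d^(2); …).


Interval decomposition of M: I[1,3], I[2,2], I[2,3].
HN type (ℓ=3): μ^(1)=7; μ^(2)=1; μ^(3)=-5

((0, 1, 0); (1, 1, 1); (0, 1, 1))


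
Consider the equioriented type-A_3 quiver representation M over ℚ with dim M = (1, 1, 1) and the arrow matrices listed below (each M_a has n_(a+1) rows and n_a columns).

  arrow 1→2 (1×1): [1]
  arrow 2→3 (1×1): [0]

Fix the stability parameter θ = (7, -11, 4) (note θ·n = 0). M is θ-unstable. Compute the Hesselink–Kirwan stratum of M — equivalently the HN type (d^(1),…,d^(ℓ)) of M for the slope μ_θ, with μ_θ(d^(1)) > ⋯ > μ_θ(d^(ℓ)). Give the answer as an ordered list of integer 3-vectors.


Via rank(M_{q-1}∘⋯∘M_p): M ≅ I[1,2], I[3,3].
μ_θ-semistable layers: μ^(1)=4; μ^(2)=-2

((0, 0, 1); (1, 1, 0))


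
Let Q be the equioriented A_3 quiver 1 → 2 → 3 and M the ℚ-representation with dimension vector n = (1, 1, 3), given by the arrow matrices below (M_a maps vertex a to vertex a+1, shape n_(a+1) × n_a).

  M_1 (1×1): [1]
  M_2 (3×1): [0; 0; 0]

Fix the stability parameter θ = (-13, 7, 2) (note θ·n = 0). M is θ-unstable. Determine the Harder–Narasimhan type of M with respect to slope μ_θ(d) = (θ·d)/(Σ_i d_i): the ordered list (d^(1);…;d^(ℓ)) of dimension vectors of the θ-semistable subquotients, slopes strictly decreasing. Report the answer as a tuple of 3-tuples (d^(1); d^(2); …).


Via rank(M_{q-1}∘⋯∘M_p): M ≅ I[1,2], I[3,3]^3.
μ_θ-semistable layers: μ^(1)=7; μ^(2)=2; μ^(3)=-13

((0, 1, 0); (0, 0, 3); (1, 0, 0))


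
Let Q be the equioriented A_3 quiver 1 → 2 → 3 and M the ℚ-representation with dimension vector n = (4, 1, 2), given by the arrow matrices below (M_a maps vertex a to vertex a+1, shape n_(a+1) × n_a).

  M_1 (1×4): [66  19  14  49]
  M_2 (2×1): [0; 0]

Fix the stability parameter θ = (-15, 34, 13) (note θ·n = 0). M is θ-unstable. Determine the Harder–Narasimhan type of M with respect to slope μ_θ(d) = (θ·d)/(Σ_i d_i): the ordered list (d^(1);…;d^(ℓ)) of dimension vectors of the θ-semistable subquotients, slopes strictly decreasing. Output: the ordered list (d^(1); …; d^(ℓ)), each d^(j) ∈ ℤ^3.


Via rank(M_{q-1}∘⋯∘M_p): M ≅ I[1,1]^3, I[1,2], I[3,3]^2.
μ_θ-semistable layers: μ^(1)=34; μ^(2)=13; μ^(3)=-15

((0, 1, 0); (0, 0, 2); (4, 0, 0))


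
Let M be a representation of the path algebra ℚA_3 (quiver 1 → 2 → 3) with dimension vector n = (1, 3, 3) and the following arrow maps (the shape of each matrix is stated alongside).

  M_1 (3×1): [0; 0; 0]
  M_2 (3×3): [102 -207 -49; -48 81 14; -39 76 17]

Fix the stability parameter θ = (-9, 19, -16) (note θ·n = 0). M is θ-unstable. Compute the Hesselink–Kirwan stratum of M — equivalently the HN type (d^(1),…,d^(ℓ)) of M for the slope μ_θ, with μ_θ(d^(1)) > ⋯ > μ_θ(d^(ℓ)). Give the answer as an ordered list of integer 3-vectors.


Via rank(M_{q-1}∘⋯∘M_p): M ≅ I[1,1], I[2,3]^3.
μ_θ-semistable layers: μ^(1)=3/2; μ^(2)=-9

((0, 3, 3); (1, 0, 0))


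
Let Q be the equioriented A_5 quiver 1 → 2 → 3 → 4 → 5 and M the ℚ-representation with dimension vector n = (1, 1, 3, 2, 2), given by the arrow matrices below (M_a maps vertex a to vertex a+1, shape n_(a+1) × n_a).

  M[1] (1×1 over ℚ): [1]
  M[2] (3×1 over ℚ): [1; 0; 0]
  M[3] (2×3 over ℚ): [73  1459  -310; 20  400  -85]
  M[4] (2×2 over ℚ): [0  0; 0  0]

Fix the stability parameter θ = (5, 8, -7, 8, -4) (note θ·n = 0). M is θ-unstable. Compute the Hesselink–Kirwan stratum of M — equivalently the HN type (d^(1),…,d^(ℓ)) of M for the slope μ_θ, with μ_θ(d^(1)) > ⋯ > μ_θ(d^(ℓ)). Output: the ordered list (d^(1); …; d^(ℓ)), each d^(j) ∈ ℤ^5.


Via rank(M_{q-1}∘⋯∘M_p): M ≅ I[1,4], I[3,3], I[3,4], I[5,5]^2.
μ_θ-semistable layers: μ^(1)=8; μ^(2)=2; μ^(3)=-4; μ^(4)=-7

((0, 0, 0, 2, 0); (1, 1, 1, 0, 0); (0, 0, 0, 0, 2); (0, 0, 2, 0, 0))
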